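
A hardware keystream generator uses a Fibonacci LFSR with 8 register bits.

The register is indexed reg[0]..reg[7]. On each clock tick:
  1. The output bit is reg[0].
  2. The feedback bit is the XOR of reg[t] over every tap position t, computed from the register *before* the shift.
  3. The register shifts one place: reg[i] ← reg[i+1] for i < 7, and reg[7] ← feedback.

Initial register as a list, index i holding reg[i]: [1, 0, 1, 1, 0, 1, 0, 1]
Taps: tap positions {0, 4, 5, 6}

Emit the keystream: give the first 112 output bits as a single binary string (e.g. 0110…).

k : reg_k → out_k, fb_k
0: 10110101 → 1, fb=0
1: 01101010 → 0, fb=0
2: 11010100 → 1, fb=0
3: 10101000 → 1, fb=0
4: 01010000 → 0, fb=0
5: 10100000 → 1, fb=1
6: 01000001 → 0, fb=0
7: 10000010 → 1, fb=0
8: 00000100 → 0, fb=1
9: 00001001 → 0, fb=1
10: 00010011 → 0, fb=1
11: 00100111 → 0, fb=0
12: 01001110 → 0, fb=1
13: 10011101 → 1, fb=1
14: 00111011 → 0, fb=0
15: 01110110 → 0, fb=0
16: 11101100 → 1, fb=1
17: 11011001 → 1, fb=0
18: 10110010 → 1, fb=0
19: 01100100 → 0, fb=1
20: 11001001 → 1, fb=0
21: 10010010 → 1, fb=0
22: 00100100 → 0, fb=1
23: 01001001 → 0, fb=1
24: 10010011 → 1, fb=0
25: 00100110 → 0, fb=0
26: 01001100 → 0, fb=0
27: 10011000 → 1, fb=0
28: 00110000 → 0, fb=0
29: 01100000 → 0, fb=0
30: 11000000 → 1, fb=1
31: 10000001 → 1, fb=1
32: 00000011 → 0, fb=1
33: 00000111 → 0, fb=0
34: 00001110 → 0, fb=1
35: 00011101 → 0, fb=0
36: 00111010 → 0, fb=0
37: 01110100 → 0, fb=1
38: 11101001 → 1, fb=0
39: 11010010 → 1, fb=0
40: 10100100 → 1, fb=0
41: 01001000 → 0, fb=1
42: 10010001 → 1, fb=1
43: 00100011 → 0, fb=1
44: 01000111 → 0, fb=0
45: 10001110 → 1, fb=0
46: 00011100 → 0, fb=0
47: 00111000 → 0, fb=1
48: 01110001 → 0, fb=0
49: 11100010 → 1, fb=0
50: 11000100 → 1, fb=0
51: 10001000 → 1, fb=0
52: 00010000 → 0, fb=0
53: 00100000 → 0, fb=0
54: 01000000 → 0, fb=0
55: 10000000 → 1, fb=1
56: 00000001 → 0, fb=0
57: 00000010 → 0, fb=1
58: 00000101 → 0, fb=1
59: 00001011 → 0, fb=0
60: 00010110 → 0, fb=0
61: 00101100 → 0, fb=0
62: 01011000 → 0, fb=1
63: 10110001 → 1, fb=1
64: 01100011 → 0, fb=1
65: 11000111 → 1, fb=1
66: 10001111 → 1, fb=0
67: 00011110 → 0, fb=1
68: 00111101 → 0, fb=0
69: 01111010 → 0, fb=0
70: 11110100 → 1, fb=0
71: 11101000 → 1, fb=0
72: 11010000 → 1, fb=1
73: 10100001 → 1, fb=1
74: 01000011 → 0, fb=1
75: 10000111 → 1, fb=1
76: 00001111 → 0, fb=1
77: 00011111 → 0, fb=1
78: 00111111 → 0, fb=1
79: 01111111 → 0, fb=1
80: 11111111 → 1, fb=0
81: 11111110 → 1, fb=0
82: 11111100 → 1, fb=1
83: 11111001 → 1, fb=0
84: 11110010 → 1, fb=0
85: 11100100 → 1, fb=0
86: 11001000 → 1, fb=0
87: 10010000 → 1, fb=1
88: 00100001 → 0, fb=0
89: 01000010 → 0, fb=1
90: 10000101 → 1, fb=0
91: 00001010 → 0, fb=0
92: 00010100 → 0, fb=1
93: 00101001 → 0, fb=1
94: 01010011 → 0, fb=1
95: 10100111 → 1, fb=1
96: 01001111 → 0, fb=1
97: 10011111 → 1, fb=0
98: 00111110 → 0, fb=1
99: 01111101 → 0, fb=0
100: 11111010 → 1, fb=1
101: 11110101 → 1, fb=0
102: 11101010 → 1, fb=1
103: 11010101 → 1, fb=0
104: 10101010 → 1, fb=1
105: 01010101 → 0, fb=1
106: 10101011 → 1, fb=1
107: 01010111 → 0, fb=0
108: 10101110 → 1, fb=0
109: 01011100 → 0, fb=0
110: 10111000 → 1, fb=0
111: 01110000 → 0, fb=0

1011010100000100111011001001001100000011101001000111000100000001011000111101000011111111001000010100111110101010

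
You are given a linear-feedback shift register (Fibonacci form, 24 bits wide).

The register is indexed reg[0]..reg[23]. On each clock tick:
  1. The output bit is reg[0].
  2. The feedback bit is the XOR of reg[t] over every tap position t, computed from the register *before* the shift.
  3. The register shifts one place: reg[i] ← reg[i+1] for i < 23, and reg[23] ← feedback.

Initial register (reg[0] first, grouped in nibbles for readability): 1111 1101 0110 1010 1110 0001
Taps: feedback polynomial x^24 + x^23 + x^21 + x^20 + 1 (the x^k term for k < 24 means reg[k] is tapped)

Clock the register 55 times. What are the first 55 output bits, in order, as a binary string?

1111110101101010111000010111100101100000101010110011011

step | reg (before) | out | fb
   0 | 111111010110101011100001 | 1 | 0
   1 | 111110101101010111000010 | 1 | 1
   2 | 111101011010101110000101 | 1 | 1
   3 | 111010110101011100001011 | 1 | 1
   4 | 110101101010111000010111 | 1 | 1
   5 | 101011010101110000101111 | 1 | 0
   6 | 010110101011100001011110 | 0 | 0
   7 | 101101010111000010111100 | 1 | 1
   8 | 011010101110000101111001 | 0 | 0
   9 | 110101011100001011110010 | 1 | 1
  10 | 101010111000010111100101 | 1 | 1
  11 | 010101110000101111001011 | 0 | 0
  12 | 101011100001011110010110 | 1 | 0
  13 | 010111000010111100101100 | 0 | 0
  14 | 101110000101111001011000 | 1 | 0
  15 | 011100001011110010110000 | 0 | 0
  16 | 111000010111100101100000 | 1 | 1
  17 | 110000101111001011000001 | 1 | 0
  18 | 100001011110010110000010 | 1 | 1
  19 | 000010111100101100000101 | 0 | 0
  20 | 000101111001011000001010 | 0 | 1
  21 | 001011110010110000010101 | 0 | 0
  22 | 010111100101100000101010 | 0 | 1
  23 | 101111001011000001010101 | 1 | 1
  24 | 011110010110000010101011 | 0 | 0
  25 | 111100101100000101010110 | 1 | 0
  26 | 111001011000001010101100 | 1 | 1
  27 | 110010110000010101011001 | 1 | 1
  28 | 100101100000101010110011 | 1 | 0
  29 | 001011000001010101100110 | 0 | 1
  30 | 010110000010101011001101 | 0 | 1
  31 | 101100000101010110011011 | 1 | 1
  32 | 011000001010101100110111 | 0 | 0
  33 | 110000010101011001101110 | 1 | 1
  34 | 100000101010110011011101 | 1 | 0
  35 | 000001010101100110111010 | 0 | 1
  36 | 000010101011001101110101 | 0 | 0
  37 | 000101010110011011101010 | 0 | 1
  38 | 001010101100110111010101 | 0 | 0
  39 | 010101011001101110101010 | 0 | 1
  40 | 101010110011011101010101 | 1 | 1
  41 | 010101100110111010101011 | 0 | 0
  42 | 101011001101110101010110 | 1 | 0
  43 | 010110011011101010101100 | 0 | 0
  44 | 101100110111010101011000 | 1 | 0
  45 | 011001101110101010110000 | 0 | 0
  46 | 110011011101010101100000 | 1 | 1
  47 | 100110111010101011000001 | 1 | 0
  48 | 001101110101010110000010 | 0 | 0
  49 | 011011101010101100000100 | 0 | 1
  50 | 110111010101011000001001 | 1 | 1
  51 | 101110101010110000010011 | 1 | 0
  52 | 011101010101100000100110 | 0 | 1
  53 | 111010101011000001001101 | 1 | 0
  54 | 110101010110000010011010 | 1 | 0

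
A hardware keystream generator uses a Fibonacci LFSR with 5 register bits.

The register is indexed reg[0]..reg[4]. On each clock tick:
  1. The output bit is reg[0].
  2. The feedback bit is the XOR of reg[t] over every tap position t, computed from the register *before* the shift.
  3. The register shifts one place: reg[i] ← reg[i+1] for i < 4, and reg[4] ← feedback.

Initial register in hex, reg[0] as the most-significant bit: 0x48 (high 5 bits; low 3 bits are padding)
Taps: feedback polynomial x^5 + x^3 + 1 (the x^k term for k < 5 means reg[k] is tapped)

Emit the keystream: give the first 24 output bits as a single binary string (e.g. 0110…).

010010000101011101100011

tick  register→output (feedback)
  0  01001→0 (0)
  1  10010→1 (0)
  2  00100→0 (0)
  3  01000→0 (0)
  4  10000→1 (1)
  5  00001→0 (0)
  6  00010→0 (1)
  7  00101→0 (0)
  8  01010→0 (1)
  9  10101→1 (1)
 10  01011→0 (1)
 11  10111→1 (0)
 12  01110→0 (1)
 13  11101→1 (1)
 14  11011→1 (0)
 15  10110→1 (0)
 16  01100→0 (0)
 17  11000→1 (1)
 18  10001→1 (1)
 19  00011→0 (1)
 20  00111→0 (1)
 21  01111→0 (1)
 22  11111→1 (0)
 23  11110→1 (0)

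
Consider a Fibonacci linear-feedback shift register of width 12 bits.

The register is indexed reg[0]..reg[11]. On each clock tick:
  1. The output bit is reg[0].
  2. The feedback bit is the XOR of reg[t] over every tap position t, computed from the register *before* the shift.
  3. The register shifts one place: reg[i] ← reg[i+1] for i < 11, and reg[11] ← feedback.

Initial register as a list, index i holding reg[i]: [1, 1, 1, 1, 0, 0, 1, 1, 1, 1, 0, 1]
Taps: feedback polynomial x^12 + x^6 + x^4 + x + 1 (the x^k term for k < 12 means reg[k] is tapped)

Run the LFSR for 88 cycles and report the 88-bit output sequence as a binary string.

1111001111011101111011000011111110000101100110110001110110111001001100010100000101111000

step | reg (before) | out | fb
   0 | 111100111101 | 1 | 1
   1 | 111001111011 | 1 | 1
   2 | 110011110111 | 1 | 0
   3 | 100111101110 | 1 | 1
   4 | 001111011101 | 0 | 1
   5 | 011110111011 | 0 | 1
   6 | 111101110111 | 1 | 1
   7 | 111011101111 | 1 | 0
   8 | 110111011110 | 1 | 1
   9 | 101110111101 | 1 | 1
  10 | 011101111011 | 0 | 0
  11 | 111011110110 | 1 | 0
  12 | 110111101100 | 1 | 0
  13 | 101111011000 | 1 | 0
  14 | 011110110000 | 0 | 1
  15 | 111101100001 | 1 | 1
  16 | 111011000011 | 1 | 1
  17 | 110110000111 | 1 | 1
  18 | 101100001111 | 1 | 1
  19 | 011000011111 | 0 | 1
  20 | 110000111111 | 1 | 1
  21 | 100001111111 | 1 | 0
  22 | 000011111110 | 0 | 0
  23 | 000111111100 | 0 | 0
  24 | 001111111000 | 0 | 0
  25 | 011111110000 | 0 | 1
  26 | 111111100001 | 1 | 0
  27 | 111111000010 | 1 | 1
  28 | 111110000101 | 1 | 1
  29 | 111100001011 | 1 | 0
  30 | 111000010110 | 1 | 0
  31 | 110000101100 | 1 | 1
  32 | 100001011001 | 1 | 1
  33 | 000010110011 | 0 | 0
  34 | 000101100110 | 0 | 1
  35 | 001011001101 | 0 | 1
  36 | 010110011011 | 0 | 0
  37 | 101100110110 | 1 | 0
  38 | 011001101100 | 0 | 0
  39 | 110011011000 | 1 | 1
  40 | 100110110001 | 1 | 1
  41 | 001101100011 | 0 | 1
  42 | 011011000111 | 0 | 0
  43 | 110110001110 | 1 | 1
  44 | 101100011101 | 1 | 1
  45 | 011000111011 | 0 | 0
  46 | 110001110110 | 1 | 1
  47 | 100011101101 | 1 | 1
  48 | 000111011011 | 0 | 1
  49 | 001110110111 | 0 | 0
  50 | 011101101110 | 0 | 0
  51 | 111011011100 | 1 | 1
  52 | 110110111001 | 1 | 0
  53 | 101101110010 | 1 | 0
  54 | 011011100100 | 0 | 1
  55 | 110111001001 | 1 | 1
  56 | 101110010011 | 1 | 0
  57 | 011100100110 | 0 | 0
  58 | 111001001100 | 1 | 0
  59 | 110010011000 | 1 | 1
  60 | 100100110001 | 1 | 0
  61 | 001001100010 | 0 | 1
  62 | 010011000101 | 0 | 0
  63 | 100110001010 | 1 | 0
  64 | 001100010100 | 0 | 0
  65 | 011000101000 | 0 | 0
  66 | 110001010000 | 1 | 0
  67 | 100010100000 | 1 | 1
  68 | 000101000001 | 0 | 0
  69 | 001010000010 | 0 | 1
  70 | 010100000101 | 0 | 1
  71 | 101000001011 | 1 | 1
  72 | 010000010111 | 0 | 1
  73 | 100000101111 | 1 | 0
  74 | 000001011110 | 0 | 0
  75 | 000010111100 | 0 | 0
  76 | 000101111000 | 0 | 1
  77 | 001011110001 | 0 | 0
  78 | 010111100010 | 0 | 1
  79 | 101111000101 | 1 | 0
  80 | 011110001010 | 0 | 0
  81 | 111100010100 | 1 | 0
  82 | 111000101000 | 1 | 1
  83 | 110001010001 | 1 | 0
  84 | 100010100010 | 1 | 1
  85 | 000101000101 | 0 | 0
  86 | 001010001010 | 0 | 1
  87 | 010100010101 | 0 | 1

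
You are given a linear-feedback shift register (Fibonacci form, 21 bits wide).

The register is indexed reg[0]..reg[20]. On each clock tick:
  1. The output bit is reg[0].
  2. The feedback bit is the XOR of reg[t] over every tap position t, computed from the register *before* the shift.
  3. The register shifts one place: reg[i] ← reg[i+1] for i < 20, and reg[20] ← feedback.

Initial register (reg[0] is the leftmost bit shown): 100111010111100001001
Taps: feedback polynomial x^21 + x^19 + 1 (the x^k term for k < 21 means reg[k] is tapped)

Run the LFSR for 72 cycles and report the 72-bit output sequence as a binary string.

100111010111100001001111001000110000001011001011111000000001001011100110

step | reg (before) | out | fb
   0 | 100111010111100001001 | 1 | 1
   1 | 001110101111000010011 | 0 | 1
   2 | 011101011110000100111 | 0 | 1
   3 | 111010111100001001111 | 1 | 0
   4 | 110101111000010011110 | 1 | 0
   5 | 101011110000100111100 | 1 | 1
   6 | 010111100001001111001 | 0 | 0
   7 | 101111000010011110010 | 1 | 0
   8 | 011110000100111100100 | 0 | 0
   9 | 111100001001111001000 | 1 | 1
  10 | 111000010011110010001 | 1 | 1
  11 | 110000100111100100011 | 1 | 0
  12 | 100001001111001000110 | 1 | 0
  13 | 000010011110010001100 | 0 | 0
  14 | 000100111100100011000 | 0 | 0
  15 | 001001111001000110000 | 0 | 0
  16 | 010011110010001100000 | 0 | 0
  17 | 100111100100011000000 | 1 | 1
  18 | 001111001000110000001 | 0 | 0
  19 | 011110010001100000010 | 0 | 1
  20 | 111100100011000000101 | 1 | 1
  21 | 111001000110000001011 | 1 | 0
  22 | 110010001100000010110 | 1 | 0
  23 | 100100011000000101100 | 1 | 1
  24 | 001000110000001011001 | 0 | 0
  25 | 010001100000010110010 | 0 | 1
  26 | 100011000000101100101 | 1 | 1
  27 | 000110000001011001011 | 0 | 1
  28 | 001100000010110010111 | 0 | 1
  29 | 011000000101100101111 | 0 | 1
  30 | 110000001011001011111 | 1 | 0
  31 | 100000010110010111110 | 1 | 0
  32 | 000000101100101111100 | 0 | 0
  33 | 000001011001011111000 | 0 | 0
  34 | 000010110010111110000 | 0 | 0
  35 | 000101100101111100000 | 0 | 0
  36 | 001011001011111000000 | 0 | 0
  37 | 010110010111110000000 | 0 | 0
  38 | 101100101111100000000 | 1 | 1
  39 | 011001011111000000001 | 0 | 0
  40 | 110010111110000000010 | 1 | 0
  41 | 100101111100000000100 | 1 | 1
  42 | 001011111000000001001 | 0 | 0
  43 | 010111110000000010010 | 0 | 1
  44 | 101111100000000100101 | 1 | 1
  45 | 011111000000001001011 | 0 | 1
  46 | 111110000000010010111 | 1 | 0
  47 | 111100000000100101110 | 1 | 0
  48 | 111000000001001011100 | 1 | 1
  49 | 110000000010010111001 | 1 | 1
  50 | 100000000100101110011 | 1 | 0
  51 | 000000001001011100110 | 0 | 1
  52 | 000000010010111001101 | 0 | 0
  53 | 000000100101110011010 | 0 | 1
  54 | 000001001011100110101 | 0 | 0
  55 | 000010010111001101010 | 0 | 1
  56 | 000100101110011010101 | 0 | 0
  57 | 001001011100110101010 | 0 | 1
  58 | 010010111001101010101 | 0 | 0
  59 | 100101110011010101010 | 1 | 0
  60 | 001011100110101010100 | 0 | 0
  61 | 010111001101010101000 | 0 | 0
  62 | 101110011010101010000 | 1 | 1
  63 | 011100110101010100001 | 0 | 0
  64 | 111001101010101000010 | 1 | 0
  65 | 110011010101010000100 | 1 | 1
  66 | 100110101010100001001 | 1 | 1
  67 | 001101010101000010011 | 0 | 1
  68 | 011010101010000100111 | 0 | 1
  69 | 110101010100001001111 | 1 | 0
  70 | 101010101000010011110 | 1 | 0
  71 | 010101010000100111100 | 0 | 0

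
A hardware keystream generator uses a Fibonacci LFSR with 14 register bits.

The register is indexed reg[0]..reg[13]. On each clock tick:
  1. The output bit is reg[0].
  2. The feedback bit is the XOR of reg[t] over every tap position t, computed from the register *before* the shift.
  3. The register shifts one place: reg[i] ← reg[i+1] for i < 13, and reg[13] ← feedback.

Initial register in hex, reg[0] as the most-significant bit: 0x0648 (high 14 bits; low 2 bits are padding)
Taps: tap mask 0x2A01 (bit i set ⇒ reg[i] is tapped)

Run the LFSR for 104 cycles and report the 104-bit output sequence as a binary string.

00000110010010100000111100100110100100111010001000010111011010111010011110111000011000010111100110101001

tick  register→output (feedback)
  0  00000110010010→0 (1)
  1  00001100100101→0 (0)
  2  00011001001010→0 (0)
  3  00110010010100→0 (0)
  4  01100100101000→0 (0)
  5  11001001010000→1 (0)
  6  10010010100000→1 (1)
  7  00100101000001→0 (1)
  8  01001010000011→0 (1)
  9  10010100000111→1 (1)
 10  00101000001111→0 (0)
 11  01010000011110→0 (0)
 12  10100000111100→1 (1)
 13  01000001111001→0 (0)
 14  10000011110010→1 (0)
 15  00000111100100→0 (1)
 16  00001111001001→0 (1)
 17  00011110010011→0 (0)
 18  00111100100110→0 (1)
 19  01111001001101→0 (0)
 20  11110010011010→1 (0)
 21  11100100110100→1 (1)
 22  11001001101001→1 (0)
 23  10010011010010→1 (0)
 24  00100110100100→0 (1)
 25  01001101001001→0 (1)
 26  10011010010011→1 (1)
 27  00110100100111→0 (0)
 28  01101001001110→0 (1)
 29  11010010011101→1 (0)
 30  10100100111010→1 (0)
 31  01001001110100→0 (0)
 32  10010011101000→1 (1)
 33  00100111010001→0 (0)
 34  01001110100010→0 (0)
 35  10011101000100→1 (0)
 36  00111010001000→0 (0)
 37  01110100010000→0 (1)
 38  11101000100001→1 (0)
 39  11010001000010→1 (1)
 40  10100010000101→1 (1)
 41  01000100001011→0 (1)
 42  10001000010111→1 (0)
 43  00010000101110→0 (1)
 44  00100001011101→0 (1)
 45  01000010111011→0 (0)
 46  10000101110110→1 (1)
 47  00001011101101→0 (0)
 48  00010111011010→0 (1)
 49  00101110110101→0 (1)
 50  01011101101011→0 (1)
 51  10111011010111→1 (0)
 52  01110110101110→0 (1)
 53  11101101011101→1 (0)
 54  11011010111010→1 (0)
 55  10110101110100→1 (1)
 56  01101011101001→0 (1)
 57  11010111010011→1 (1)
 58  10101110100111→1 (1)
 59  01011101001111→0 (0)
 60  10111010011110→1 (1)
 61  01110100111101→0 (1)
 62  11101001111011→1 (1)
 63  11010011110111→1 (0)
 64  10100111101110→1 (0)
 65  01001111011100→0 (0)
 66  10011110111000→1 (0)
 67  00111101110000→0 (1)
 68  01111011100001→0 (1)
 69  11110111000011→1 (0)
 70  11101110000110→1 (0)
 71  11011100001100→1 (0)
 72  10111000011000→1 (0)
 73  01110000110000→0 (1)
 74  11100001100001→1 (0)
 75  11000011000010→1 (1)
 76  10000110000101→1 (1)
 77  00001100001011→0 (1)
 78  00011000010111→0 (1)
 79  00110000101111→0 (0)
 80  01100001011110→0 (0)
 81  11000010111100→1 (1)
 82  10000101111001→1 (1)
 83  00001011110011→0 (0)
 84  00010111100110→0 (1)
 85  00101111001101→0 (0)
 86  01011110011010→0 (1)
 87  10111100110101→1 (0)
 88  01111001101010→0 (0)
 89  11110011010100→1 (1)
 90  11100110101001→1 (0)
 91  11001101010010→1 (0)
 92  10011010100100→1 (0)
 93  00110101001000→0 (0)
 94  01101010010000→0 (1)
 95  11010100100001→1 (0)
 96  10101001000010→1 (1)
 97  01010010000101→0 (0)
 98  10100100001010→1 (1)
 99  01001000010101→0 (1)
100  10010000101011→1 (0)
101  00100001010110→0 (0)
102  01000010101100→0 (1)
103  10000101011001→1 (1)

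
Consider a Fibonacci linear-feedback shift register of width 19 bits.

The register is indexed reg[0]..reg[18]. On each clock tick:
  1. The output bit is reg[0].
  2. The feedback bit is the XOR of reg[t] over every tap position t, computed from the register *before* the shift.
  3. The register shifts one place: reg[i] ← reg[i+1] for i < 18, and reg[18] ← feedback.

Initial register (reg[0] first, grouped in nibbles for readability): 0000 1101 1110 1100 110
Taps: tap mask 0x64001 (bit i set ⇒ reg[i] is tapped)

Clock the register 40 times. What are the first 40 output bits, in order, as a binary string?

0000110111101100110111110000011110000100

k : reg_k → out_k, fb_k
0: 0000110111101100110 → 0, fb=1
1: 0001101111011001101 → 0, fb=1
2: 0011011110110011011 → 0, fb=1
3: 0110111101100110111 → 0, fb=1
4: 1101111011001101111 → 1, fb=1
5: 1011110110011011111 → 1, fb=0
6: 0111101100110111110 → 0, fb=0
7: 1111011001101111100 → 1, fb=0
8: 1110110011011111000 → 1, fb=0
9: 1101100110111110000 → 1, fb=0
10: 1011001101111100000 → 1, fb=1
11: 0110011011111000001 → 0, fb=1
12: 1100110111110000011 → 1, fb=1
13: 1001101111100000111 → 1, fb=1
14: 0011011111000001111 → 0, fb=0
15: 0110111110000011110 → 0, fb=0
16: 1101111100000111100 → 1, fb=0
17: 1011111000001111000 → 1, fb=0
18: 0111110000011110000 → 0, fb=1
19: 1111100000111100001 → 1, fb=0
20: 1111000001111000010 → 1, fb=0
21: 1110000011110000100 → 1, fb=1
22: 1100000111100001001 → 1, fb=0
23: 1000001111000010010 → 1, fb=1
24: 0000011110000100101 → 0, fb=1
25: 0000111100001001011 → 0, fb=0
26: 0001111000010010110 → 0, fb=0
27: 0011110000100101100 → 0, fb=0
28: 0111100001001011000 → 0, fb=1
29: 1111000010010110001 → 1, fb=1
30: 1110000100101100011 → 1, fb=1
31: 1100001001011000111 → 1, fb=1
32: 1000010010110001111 → 1, fb=1
33: 0000100101100011111 → 0, fb=1
34: 0001001011000111111 → 0, fb=1
35: 0010010110001111111 → 0, fb=1
36: 0100101100011111111 → 0, fb=1
37: 1001011000111111111 → 1, fb=0
38: 0010110001111111110 → 0, fb=0
39: 0101100011111111100 → 0, fb=1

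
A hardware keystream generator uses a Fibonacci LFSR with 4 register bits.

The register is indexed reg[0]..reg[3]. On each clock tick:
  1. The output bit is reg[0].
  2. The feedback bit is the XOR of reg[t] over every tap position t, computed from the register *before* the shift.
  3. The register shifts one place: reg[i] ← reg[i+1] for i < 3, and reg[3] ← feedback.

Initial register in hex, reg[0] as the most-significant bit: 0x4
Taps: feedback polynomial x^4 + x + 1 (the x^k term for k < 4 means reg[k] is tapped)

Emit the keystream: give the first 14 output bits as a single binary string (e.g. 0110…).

step | reg (before) | out | fb
   0 | 0100 | 0 | 1
   1 | 1001 | 1 | 1
   2 | 0011 | 0 | 0
   3 | 0110 | 0 | 1
   4 | 1101 | 1 | 0
   5 | 1010 | 1 | 1
   6 | 0101 | 0 | 1
   7 | 1011 | 1 | 1
   8 | 0111 | 0 | 1
   9 | 1111 | 1 | 0
  10 | 1110 | 1 | 0
  11 | 1100 | 1 | 0
  12 | 1000 | 1 | 1
  13 | 0001 | 0 | 0

01001101011110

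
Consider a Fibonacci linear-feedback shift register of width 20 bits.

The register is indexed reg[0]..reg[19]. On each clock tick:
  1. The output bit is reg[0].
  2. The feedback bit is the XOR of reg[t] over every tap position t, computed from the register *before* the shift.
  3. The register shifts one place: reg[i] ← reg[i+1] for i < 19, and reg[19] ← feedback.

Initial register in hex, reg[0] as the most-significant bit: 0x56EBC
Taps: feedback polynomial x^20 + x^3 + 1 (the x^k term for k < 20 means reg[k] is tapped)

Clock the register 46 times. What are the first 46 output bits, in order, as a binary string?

step | reg (before) | out | fb
   0 | 01010110111010111100 | 0 | 1
   1 | 10101101110101111001 | 1 | 1
   2 | 01011011101011110011 | 0 | 1
   3 | 10110111010111100111 | 1 | 0
   4 | 01101110101111001110 | 0 | 0
   5 | 11011101011110011100 | 1 | 0
   6 | 10111010111100111000 | 1 | 0
   7 | 01110101111001110000 | 0 | 1
   8 | 11101011110011100001 | 1 | 1
   9 | 11010111100111000011 | 1 | 0
  10 | 10101111001110000110 | 1 | 1
  11 | 01011110011100001101 | 0 | 1
  12 | 10111100111000011011 | 1 | 0
  13 | 01111001110000110110 | 0 | 1
  14 | 11110011100001101101 | 1 | 0
  15 | 11100111000011011010 | 1 | 1
  16 | 11001110000110110101 | 1 | 1
  17 | 10011100001101101011 | 1 | 0
  18 | 00111000011011010110 | 0 | 1
  19 | 01110000110110101101 | 0 | 1
  20 | 11100001101101011011 | 1 | 1
  21 | 11000011011010110111 | 1 | 1
  22 | 10000110110101101111 | 1 | 1
  23 | 00001101101011011111 | 0 | 0
  24 | 00011011010110111110 | 0 | 1
  25 | 00110110101101111101 | 0 | 1
  26 | 01101101011011111011 | 0 | 0
  27 | 11011010110111110110 | 1 | 0
  28 | 10110101101111101100 | 1 | 0
  29 | 01101011011111011000 | 0 | 0
  30 | 11010110111110110000 | 1 | 0
  31 | 10101101111101100000 | 1 | 1
  32 | 01011011111011000001 | 0 | 1
  33 | 10110111110110000011 | 1 | 0
  34 | 01101111101100000110 | 0 | 0
  35 | 11011111011000001100 | 1 | 0
  36 | 10111110110000011000 | 1 | 0
  37 | 01111101100000110000 | 0 | 1
  38 | 11111011000001100001 | 1 | 0
  39 | 11110110000011000010 | 1 | 0
  40 | 11101100000110000100 | 1 | 1
  41 | 11011000001100001001 | 1 | 0
  42 | 10110000011000010010 | 1 | 0
  43 | 01100000110000100100 | 0 | 0
  44 | 11000001100001001000 | 1 | 1
  45 | 10000011000010010001 | 1 | 1

0101011011101011110011100001101101011011111011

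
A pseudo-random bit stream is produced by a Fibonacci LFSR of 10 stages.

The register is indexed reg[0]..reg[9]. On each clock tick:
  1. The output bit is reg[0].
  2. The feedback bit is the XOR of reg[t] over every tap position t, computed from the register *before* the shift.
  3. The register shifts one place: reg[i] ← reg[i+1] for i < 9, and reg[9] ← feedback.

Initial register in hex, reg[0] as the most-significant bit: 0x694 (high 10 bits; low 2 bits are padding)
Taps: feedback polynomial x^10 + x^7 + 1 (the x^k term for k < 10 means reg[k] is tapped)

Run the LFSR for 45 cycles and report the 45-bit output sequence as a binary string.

011010010111010011000101100000010100100101111

k : reg_k → out_k, fb_k
0: 0110100101 → 0, fb=1
1: 1101001011 → 1, fb=1
2: 1010010111 → 1, fb=0
3: 0100101110 → 0, fb=1
4: 1001011101 → 1, fb=0
5: 0010111010 → 0, fb=0
6: 0101110100 → 0, fb=1
7: 1011101001 → 1, fb=1
8: 0111010011 → 0, fb=0
9: 1110100110 → 1, fb=0
10: 1101001100 → 1, fb=0
11: 1010011000 → 1, fb=1
12: 0100110001 → 0, fb=0
13: 1001100010 → 1, fb=1
14: 0011000101 → 0, fb=1
15: 0110001011 → 0, fb=0
16: 1100010110 → 1, fb=0
17: 1000101100 → 1, fb=0
18: 0001011000 → 0, fb=0
19: 0010110000 → 0, fb=0
20: 0101100000 → 0, fb=0
21: 1011000000 → 1, fb=1
22: 0110000001 → 0, fb=0
23: 1100000010 → 1, fb=1
24: 1000000101 → 1, fb=0
25: 0000001010 → 0, fb=0
26: 0000010100 → 0, fb=1
27: 0000101001 → 0, fb=0
28: 0001010010 → 0, fb=0
29: 0010100100 → 0, fb=1
30: 0101001001 → 0, fb=0
31: 1010010010 → 1, fb=1
32: 0100100101 → 0, fb=1
33: 1001001011 → 1, fb=1
34: 0010010111 → 0, fb=1
35: 0100101111 → 0, fb=1
36: 1001011111 → 1, fb=0
37: 0010111110 → 0, fb=1
38: 0101111101 → 0, fb=1
39: 1011111011 → 1, fb=1
40: 0111110111 → 0, fb=1
41: 1111101111 → 1, fb=0
42: 1111011110 → 1, fb=0
43: 1110111100 → 1, fb=0
44: 1101111000 → 1, fb=1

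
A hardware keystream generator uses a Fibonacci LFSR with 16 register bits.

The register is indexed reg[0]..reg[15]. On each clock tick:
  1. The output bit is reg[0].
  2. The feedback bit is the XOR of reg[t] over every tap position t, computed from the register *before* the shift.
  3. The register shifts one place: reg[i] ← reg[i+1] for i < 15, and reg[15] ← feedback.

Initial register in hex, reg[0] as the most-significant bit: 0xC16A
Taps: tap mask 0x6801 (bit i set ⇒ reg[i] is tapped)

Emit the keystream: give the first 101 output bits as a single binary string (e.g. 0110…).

11000001011010100100100000100110001100110001101101010110110001001101110010010111010110111100000100111

step | reg (before) | out | fb
   0 | 1100000101101010 | 1 | 0
   1 | 1000001011010100 | 1 | 1
   2 | 0000010110101001 | 0 | 0
   3 | 0000101101010010 | 0 | 0
   4 | 0001011010100100 | 0 | 1
   5 | 0010110101001001 | 0 | 0
   6 | 0101101010010010 | 0 | 0
   7 | 1011010100100100 | 1 | 0
   8 | 0110101001001000 | 0 | 0
   9 | 1101010010010000 | 1 | 0
  10 | 1010100100100000 | 1 | 1
  11 | 0101001001000001 | 0 | 0
  12 | 1010010010000010 | 1 | 0
  13 | 0100100100000100 | 0 | 1
  14 | 1001001000001001 | 1 | 1
  15 | 0010010000010011 | 0 | 0
  16 | 0100100000100110 | 0 | 0
  17 | 1001000001001100 | 1 | 0
  18 | 0010000010011000 | 0 | 1
  19 | 0100000100110001 | 0 | 1
  20 | 1000001001100011 | 1 | 0
  21 | 0000010011000110 | 0 | 0
  22 | 0000100110001100 | 0 | 1
  23 | 0001001100011001 | 0 | 1
  24 | 0010011000110011 | 0 | 0
  25 | 0100110001100110 | 0 | 0
  26 | 1001100011001100 | 1 | 0
  27 | 0011000110011000 | 0 | 1
  28 | 0110001100110001 | 0 | 1
  29 | 1100011001100011 | 1 | 0
  30 | 1000110011000110 | 1 | 1
  31 | 0001100110001101 | 0 | 1
  32 | 0011001100011011 | 0 | 0
  33 | 0110011000110110 | 0 | 1
  34 | 1100110001101101 | 1 | 0
  35 | 1001100011011010 | 1 | 1
  36 | 0011000110110101 | 0 | 0
  37 | 0110001101101010 | 0 | 1
  38 | 1100011011010101 | 1 | 1
  39 | 1000110110101011 | 1 | 0
  40 | 0001101101010110 | 0 | 1
  41 | 0011011010101101 | 0 | 1
  42 | 0110110101011011 | 0 | 0
  43 | 1101101010110110 | 1 | 0
  44 | 1011010101101100 | 1 | 0
  45 | 0110101011011000 | 0 | 1
  46 | 1101010110110001 | 1 | 0
  47 | 1010101101100010 | 1 | 0
  48 | 0101011011000100 | 0 | 1
  49 | 1010110110001001 | 1 | 1
  50 | 0101101100010011 | 0 | 0
  51 | 1011011000100110 | 1 | 1
  52 | 0110110001001101 | 0 | 1
  53 | 1101100010011011 | 1 | 1
  54 | 1011000100110111 | 1 | 0
  55 | 0110001001101110 | 0 | 0
  56 | 1100010011011100 | 1 | 1
  57 | 1000100110111001 | 1 | 0
  58 | 0001001101110010 | 0 | 0
  59 | 0010011011100100 | 0 | 1
  60 | 0100110111001001 | 0 | 0
  61 | 1001101110010010 | 1 | 1
  62 | 0011011100100101 | 0 | 1
  63 | 0110111001001011 | 0 | 1
  64 | 1101110010010111 | 1 | 0
  65 | 1011100100101110 | 1 | 1
  66 | 0111001001011101 | 0 | 0
  67 | 1110010010111010 | 1 | 1
  68 | 1100100101110101 | 1 | 1
  69 | 1001001011101011 | 1 | 0
  70 | 0010010111010110 | 0 | 1
  71 | 0100101110101101 | 0 | 1
  72 | 1001011101011011 | 1 | 1
  73 | 0010111010110111 | 0 | 1
  74 | 0101110101101111 | 0 | 0
  75 | 1011101011011110 | 1 | 0
  76 | 0111010110111100 | 0 | 0
  77 | 1110101101111000 | 1 | 0
  78 | 1101011011110000 | 1 | 0
  79 | 1010110111100000 | 1 | 1
  80 | 0101101111000001 | 0 | 0
  81 | 1011011110000010 | 1 | 0
  82 | 0110111100000100 | 0 | 1
  83 | 1101111000001001 | 1 | 1
  84 | 1011110000010011 | 1 | 1
  85 | 0111100000100111 | 0 | 0
  86 | 1111000001001110 | 1 | 1
  87 | 1110000010011101 | 1 | 1
  88 | 1100000100111011 | 1 | 1
  89 | 1000001001110111 | 1 | 0
  90 | 0000010011101110 | 0 | 0
  91 | 0000100111011100 | 0 | 0
  92 | 0001001110111000 | 0 | 1
  93 | 0010011101110001 | 0 | 1
  94 | 0100111011100011 | 0 | 1
  95 | 1001110111000111 | 1 | 1
  96 | 0011101110001111 | 0 | 0
  97 | 0111011100011110 | 0 | 1
  98 | 1110111000111101 | 1 | 1
  99 | 1101110001111011 | 1 | 1
 100 | 1011100011110111 | 1 | 0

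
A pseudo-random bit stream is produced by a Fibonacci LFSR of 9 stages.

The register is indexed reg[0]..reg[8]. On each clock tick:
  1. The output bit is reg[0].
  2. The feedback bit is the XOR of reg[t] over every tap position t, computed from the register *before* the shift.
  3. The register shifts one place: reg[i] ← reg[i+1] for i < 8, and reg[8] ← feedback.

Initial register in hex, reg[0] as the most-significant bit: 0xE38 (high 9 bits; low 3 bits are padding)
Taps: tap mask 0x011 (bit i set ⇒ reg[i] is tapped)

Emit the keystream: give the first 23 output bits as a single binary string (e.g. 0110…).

k : reg_k → out_k, fb_k
0: 111000111 → 1, fb=1
1: 110001111 → 1, fb=1
2: 100011111 → 1, fb=0
3: 000111110 → 0, fb=1
4: 001111101 → 0, fb=1
5: 011111011 → 0, fb=1
6: 111110111 → 1, fb=0
7: 111101110 → 1, fb=1
8: 111011101 → 1, fb=0
9: 110111010 → 1, fb=0
10: 101110100 → 1, fb=0
11: 011101000 → 0, fb=0
12: 111010000 → 1, fb=0
13: 110100000 → 1, fb=1
14: 101000001 → 1, fb=1
15: 010000011 → 0, fb=0
16: 100000110 → 1, fb=1
17: 000001101 → 0, fb=0
18: 000011010 → 0, fb=1
19: 000110101 → 0, fb=1
20: 001101011 → 0, fb=0
21: 011010110 → 0, fb=1
22: 110101101 → 1, fb=1

11100011111011101000001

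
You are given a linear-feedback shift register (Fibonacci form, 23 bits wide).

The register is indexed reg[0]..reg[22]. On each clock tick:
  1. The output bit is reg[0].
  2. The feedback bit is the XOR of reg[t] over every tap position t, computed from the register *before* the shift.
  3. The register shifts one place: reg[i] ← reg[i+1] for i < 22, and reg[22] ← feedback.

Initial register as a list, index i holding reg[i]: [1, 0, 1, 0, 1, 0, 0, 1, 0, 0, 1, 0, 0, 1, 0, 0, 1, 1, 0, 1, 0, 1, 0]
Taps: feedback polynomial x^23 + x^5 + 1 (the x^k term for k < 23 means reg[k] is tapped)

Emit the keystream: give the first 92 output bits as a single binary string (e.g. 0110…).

10101001001001001101010100011011011111001110110011101001110000101110001110100011001111010010

tick  register→output (feedback)
  0  10101001001001001101010→1 (1)
  1  01010010010010011010101→0 (0)
  2  10100100100100110101010→1 (0)
  3  01001001001001101010100→0 (0)
  4  10010010010011010101000→1 (1)
  5  00100100100110101010001→0 (1)
  6  01001001001101010100011→0 (0)
  7  10010010011010101000110→1 (1)
  8  00100100110101010001101→0 (1)
  9  01001001101010100011011→0 (0)
 10  10010011010101000110110→1 (1)
 11  00100110101010001101101→0 (1)
 12  01001101010100011011011→0 (1)
 13  10011010101000110110111→1 (1)
 14  00110101010001101101111→0 (1)
 15  01101010100011011011111→0 (0)
 16  11010101000110110111110→1 (0)
 17  10101010001101101111100→1 (1)
 18  01010100011011011111001→0 (1)
 19  10101000110110111110011→1 (1)
 20  01010001101101111100111→0 (0)
 21  10100011011011111001110→1 (1)
 22  01000110110111110011101→0 (1)
 23  10001101101111100111011→1 (0)
 24  00011011011111001110110→0 (0)
 25  00110110111110011101100→0 (1)
 26  01101101111100111011001→0 (1)
 27  11011011111001110110011→1 (1)
 28  10110111110011101100111→1 (0)
 29  01101111100111011001110→0 (1)
 30  11011111001110110011101→1 (0)
 31  10111110011101100111010→1 (0)
 32  01111100111011001110100→0 (1)
 33  11111001110110011101001→1 (1)
 34  11110011101100111010011→1 (1)
 35  11100111011001110100111→1 (0)
 36  11001110110011101001110→1 (0)
 37  10011101100111010011100→1 (0)
 38  00111011001110100111000→0 (0)
 39  01110110011101001110000→0 (1)
 40  11101100111010011100001→1 (0)
 41  11011001110100111000010→1 (1)
 42  10110011101001110000101→1 (1)
 43  01100111010011100001011→0 (1)
 44  11001110100111000010111→1 (0)
 45  10011101001110000101110→1 (0)
 46  00111010011100001011100→0 (0)
 47  01110100111000010111000→0 (1)
 48  11101001110000101110001→1 (1)
 49  11010011100001011100011→1 (1)
 50  10100111000010111000111→1 (0)
 51  01001110000101110001110→0 (1)
 52  10011100001011100011101→1 (0)
 53  00111000010111000111010→0 (0)
 54  01110000101110001110100→0 (0)
 55  11100001011100011101000→1 (1)
 56  11000010111000111010001→1 (1)
 57  10000101110001110100011→1 (0)
 58  00001011100011101000110→0 (0)
 59  00010111000111010001100→0 (1)
 60  00101110001110100011001→0 (1)
 61  01011100011101000110011→0 (1)
 62  10111000111010001100111→1 (1)
 63  01110001110100011001111→0 (0)
 64  11100011101000110011110→1 (1)
 65  11000111010001100111101→1 (0)
 66  10001110100011001111010→1 (0)
 67  00011101000110011110100→0 (1)
 68  00111010001100111101001→0 (0)
 69  01110100011001111010010→0 (1)
 70  11101000110011110100101→1 (1)
 71  11010001100111101001011→1 (1)
 72  10100011001111010010111→1 (1)
 73  01000110011110100101111→0 (1)
 74  10001100111101001011111→1 (0)
 75  00011001111010010111110→0 (0)
 76  00110011110100101111100→0 (0)
 77  01100111101001011111000→0 (1)
 78  11001111010010111110001→1 (0)
 79  10011110100101111100010→1 (0)
 80  00111101001011111000100→0 (1)
 81  01111010010111110001001→0 (0)
 82  11110100101111100010010→1 (0)
 83  11101001011111000100100→1 (1)
 84  11010010111110001001001→1 (1)
 85  10100101111100010010011→1 (0)
 86  01001011111000100100110→0 (0)
 87  10010111110001001001100→1 (0)
 88  00101111100010010011000→0 (1)
 89  01011111000100100110001→0 (1)
 90  10111110001001001100011→1 (0)
 91  01111100010010011000110→0 (1)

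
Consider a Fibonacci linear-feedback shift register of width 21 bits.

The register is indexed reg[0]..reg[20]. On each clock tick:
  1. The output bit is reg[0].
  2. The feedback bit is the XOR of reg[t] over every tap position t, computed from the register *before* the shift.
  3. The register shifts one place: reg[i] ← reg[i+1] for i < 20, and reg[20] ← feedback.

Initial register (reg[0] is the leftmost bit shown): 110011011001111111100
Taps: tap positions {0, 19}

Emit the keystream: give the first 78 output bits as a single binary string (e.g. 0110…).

tick  register→output (feedback)
  0  110011011001111111100→1 (1)
  1  100110110011111111001→1 (1)
  2  001101100111111110011→0 (1)
  3  011011001111111100111→0 (1)
  4  110110011111111001111→1 (0)
  5  101100111111110011110→1 (0)
  6  011001111111100111100→0 (0)
  7  110011111111001111000→1 (1)
  8  100111111110011110001→1 (1)
  9  001111111100111100011→0 (1)
 10  011111111001111000111→0 (1)
 11  111111110011110001111→1 (0)
 12  111111100111100011110→1 (0)
 13  111111001111000111100→1 (1)
 14  111110011110001111001→1 (1)
 15  111100111100011110011→1 (0)
 16  111001111000111100110→1 (0)
 17  110011110001111001100→1 (1)
 18  100111100011110011001→1 (1)
 19  001111000111100110011→0 (1)
 20  011110001111001100111→0 (1)
 21  111100011110011001111→1 (0)
 22  111000111100110011110→1 (0)
 23  110001111001100111100→1 (1)
 24  100011110011001111001→1 (1)
 25  000111100110011110011→0 (1)
 26  001111001100111100111→0 (1)
 27  011110011001111001111→0 (1)
 28  111100110011110011111→1 (0)
 29  111001100111100111110→1 (0)
 30  110011001111001111100→1 (1)
 31  100110011110011111001→1 (1)
 32  001100111100111110011→0 (1)
 33  011001111001111100111→0 (1)
 34  110011110011111001111→1 (0)
 35  100111100111110011110→1 (0)
 36  001111001111100111100→0 (0)
 37  011110011111001111000→0 (0)
 38  111100111110011110000→1 (1)
 39  111001111100111100001→1 (1)
 40  110011111001111000011→1 (0)
 41  100111110011110000110→1 (0)
 42  001111100111100001100→0 (0)
 43  011111001111000011000→0 (0)
 44  111110011110000110000→1 (1)
 45  111100111100001100001→1 (1)
 46  111001111000011000011→1 (0)
 47  110011110000110000110→1 (0)
 48  100111100001100001100→1 (1)
 49  001111000011000011001→0 (0)
 50  011110000110000110010→0 (1)
 51  111100001100001100101→1 (1)
 52  111000011000011001011→1 (0)
 53  110000110000110010110→1 (0)
 54  100001100001100101100→1 (1)
 55  000011000011001011001→0 (0)
 56  000110000110010110010→0 (1)
 57  001100001100101100101→0 (0)
 58  011000011001011001010→0 (1)
 59  110000110010110010101→1 (1)
 60  100001100101100101011→1 (0)
 61  000011001011001010110→0 (1)
 62  000110010110010101101→0 (0)
 63  001100101100101011010→0 (1)
 64  011001011001010110101→0 (0)
 65  110010110010101101010→1 (0)
 66  100101100101011010100→1 (1)
 67  001011001010110101001→0 (0)
 68  010110010101101010010→0 (1)
 69  101100101011010100101→1 (1)
 70  011001010110101001011→0 (1)
 71  110010101101010010111→1 (0)
 72  100101011010100101110→1 (0)
 73  001010110101001011100→0 (0)
 74  010101101010010111000→0 (0)
 75  101011010100101110000→1 (1)
 76  010110101001011100001→0 (0)
 77  101101010010111000010→1 (0)

110011011001111111100111100011110011001111001111100111100001100001100101100101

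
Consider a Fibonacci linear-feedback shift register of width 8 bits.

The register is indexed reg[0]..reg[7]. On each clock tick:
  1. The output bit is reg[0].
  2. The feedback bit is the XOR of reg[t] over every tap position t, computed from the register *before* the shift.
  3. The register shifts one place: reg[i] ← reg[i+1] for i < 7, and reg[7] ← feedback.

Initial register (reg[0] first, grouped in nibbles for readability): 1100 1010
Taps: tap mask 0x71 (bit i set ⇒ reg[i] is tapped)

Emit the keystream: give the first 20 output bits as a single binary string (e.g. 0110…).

11001010100101000100

k : reg_k → out_k, fb_k
0: 11001010 → 1, fb=1
1: 10010101 → 1, fb=0
2: 00101010 → 0, fb=0
3: 01010100 → 0, fb=1
4: 10101001 → 1, fb=0
5: 01010010 → 0, fb=1
6: 10100101 → 1, fb=0
7: 01001010 → 0, fb=0
8: 10010100 → 1, fb=0
9: 00101000 → 0, fb=1
10: 01010001 → 0, fb=0
11: 10100010 → 1, fb=0
12: 01000100 → 0, fb=1
13: 10001001 → 1, fb=0
14: 00010010 → 0, fb=1
15: 00100101 → 0, fb=1
16: 01001011 → 0, fb=0
17: 10010110 → 1, fb=1
18: 00101101 → 0, fb=0
19: 01011010 → 0, fb=0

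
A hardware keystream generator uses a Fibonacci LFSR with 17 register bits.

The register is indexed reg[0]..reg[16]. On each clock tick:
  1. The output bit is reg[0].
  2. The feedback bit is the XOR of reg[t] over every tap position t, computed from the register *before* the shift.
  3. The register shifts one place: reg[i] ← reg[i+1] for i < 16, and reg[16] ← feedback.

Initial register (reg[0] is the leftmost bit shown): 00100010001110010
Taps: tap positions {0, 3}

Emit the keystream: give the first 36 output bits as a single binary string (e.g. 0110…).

001000100011100100011001111110001110

tick  register→output (feedback)
  0  00100010001110010→0 (0)
  1  01000100011100100→0 (0)
  2  10001000111001000→1 (1)
  3  00010001110010001→0 (1)
  4  00100011100100011→0 (0)
  5  01000111001000110→0 (0)
  6  10001110010001100→1 (1)
  7  00011100100011001→0 (1)
  8  00111001000110011→0 (1)
  9  01110010001100111→0 (1)
 10  11100100011001111→1 (1)
 11  11001000110011111→1 (1)
 12  10010001100111111→1 (0)
 13  00100011001111110→0 (0)
 14  01000110011111100→0 (0)
 15  10001100111111000→1 (1)
 16  00011001111110001→0 (1)
 17  00110011111100011→0 (1)
 18  01100111111000111→0 (0)
 19  11001111110001110→1 (1)
 20  10011111100011101→1 (0)
 21  00111111000111010→0 (1)
 22  01111110001110101→0 (1)
 23  11111100011101011→1 (0)
 24  11111000111010110→1 (0)
 25  11110001110101100→1 (0)
 26  11100011101011000→1 (1)
 27  11000111010110001→1 (1)
 28  10001110101100011→1 (1)
 29  00011101011000111→0 (1)
 30  00111010110001111→0 (1)
 31  01110101100011111→0 (1)
 32  11101011000111111→1 (1)
 33  11010110001111111→1 (0)
 34  10101100011111110→1 (1)
 35  01011000111111101→0 (1)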